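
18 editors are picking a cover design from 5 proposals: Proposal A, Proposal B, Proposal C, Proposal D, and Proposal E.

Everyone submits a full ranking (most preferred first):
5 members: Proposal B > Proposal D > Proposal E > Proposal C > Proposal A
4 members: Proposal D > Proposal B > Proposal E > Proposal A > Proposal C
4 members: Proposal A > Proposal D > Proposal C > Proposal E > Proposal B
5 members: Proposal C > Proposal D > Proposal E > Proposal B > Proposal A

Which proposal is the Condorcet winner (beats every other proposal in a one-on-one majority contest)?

Proposal D

Proposal D vs Proposal A: 14–4
Proposal D vs Proposal B: 13–5
Proposal D vs Proposal C: 13–5
Proposal D vs Proposal E: 18–0
Proposal D beats every other proposal.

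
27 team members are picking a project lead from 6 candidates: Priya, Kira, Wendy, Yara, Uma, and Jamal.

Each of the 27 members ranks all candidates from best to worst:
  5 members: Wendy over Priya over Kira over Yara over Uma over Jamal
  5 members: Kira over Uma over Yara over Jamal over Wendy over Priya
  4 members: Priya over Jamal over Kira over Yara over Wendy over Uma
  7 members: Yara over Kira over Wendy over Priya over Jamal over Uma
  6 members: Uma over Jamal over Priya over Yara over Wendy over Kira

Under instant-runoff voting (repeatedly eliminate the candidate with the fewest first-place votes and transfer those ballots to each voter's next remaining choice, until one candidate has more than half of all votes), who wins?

Round 1: Priya 4, Kira 5, Wendy 5, Yara 7, Uma 6, Jamal 0. Jamal eliminated.
Round 2: Priya 4, Kira 5, Wendy 5, Yara 7, Uma 6. Priya eliminated.
Round 3: Kira 9, Wendy 5, Yara 7, Uma 6. Wendy eliminated.
Round 4: Kira 14, Yara 7, Uma 6. Kira has a majority (≥14).

Kira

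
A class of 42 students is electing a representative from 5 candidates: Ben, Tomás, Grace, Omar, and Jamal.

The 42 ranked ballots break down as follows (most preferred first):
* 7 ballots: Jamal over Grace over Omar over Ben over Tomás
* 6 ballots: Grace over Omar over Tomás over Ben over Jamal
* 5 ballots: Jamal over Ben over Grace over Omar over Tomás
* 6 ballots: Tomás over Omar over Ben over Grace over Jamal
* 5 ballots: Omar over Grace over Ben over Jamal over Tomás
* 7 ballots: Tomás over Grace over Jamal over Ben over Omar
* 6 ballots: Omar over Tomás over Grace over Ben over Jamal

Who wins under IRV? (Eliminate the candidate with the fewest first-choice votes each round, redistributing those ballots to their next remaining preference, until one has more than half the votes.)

Omar

Round 1: Ben 0, Tomás 13, Grace 6, Omar 11, Jamal 12. Ben eliminated.
Round 2: Tomás 13, Grace 6, Omar 11, Jamal 12. Grace eliminated.
Round 3: Tomás 13, Omar 17, Jamal 12. Jamal eliminated.
Round 4: Tomás 13, Omar 29. Omar has a majority (≥22).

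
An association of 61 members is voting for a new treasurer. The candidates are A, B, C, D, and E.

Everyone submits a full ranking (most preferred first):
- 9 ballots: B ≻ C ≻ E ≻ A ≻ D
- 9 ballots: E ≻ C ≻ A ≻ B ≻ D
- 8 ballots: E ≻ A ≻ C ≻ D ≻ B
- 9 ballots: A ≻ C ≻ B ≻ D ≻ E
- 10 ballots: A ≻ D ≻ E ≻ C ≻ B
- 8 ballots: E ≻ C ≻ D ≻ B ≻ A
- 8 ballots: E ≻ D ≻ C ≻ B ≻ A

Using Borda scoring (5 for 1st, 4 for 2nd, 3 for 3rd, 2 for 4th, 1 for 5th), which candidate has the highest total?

E

A: 9×2 + 9×3 + 8×4 + 9×5 + 10×5 + 8×1 + 8×1 = 188
B: 9×5 + 9×2 + 8×1 + 9×3 + 10×1 + 8×2 + 8×2 = 140
C: 9×4 + 9×4 + 8×3 + 9×4 + 10×2 + 8×4 + 8×3 = 208
D: 9×1 + 9×1 + 8×2 + 9×2 + 10×4 + 8×3 + 8×4 = 148
E: 9×3 + 9×5 + 8×5 + 9×1 + 10×3 + 8×5 + 8×5 = 231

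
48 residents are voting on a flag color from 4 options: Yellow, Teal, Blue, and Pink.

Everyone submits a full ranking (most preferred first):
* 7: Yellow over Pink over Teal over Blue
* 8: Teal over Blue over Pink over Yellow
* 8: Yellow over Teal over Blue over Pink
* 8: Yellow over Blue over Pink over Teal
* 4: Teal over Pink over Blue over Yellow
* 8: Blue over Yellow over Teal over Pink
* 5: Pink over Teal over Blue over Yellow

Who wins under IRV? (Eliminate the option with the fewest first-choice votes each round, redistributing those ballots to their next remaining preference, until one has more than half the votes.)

Round 1: Yellow 23, Teal 12, Blue 8, Pink 5. Pink eliminated.
Round 2: Yellow 23, Teal 17, Blue 8. Blue eliminated.
Round 3: Yellow 31, Teal 17. Yellow has a majority (≥25).

Yellow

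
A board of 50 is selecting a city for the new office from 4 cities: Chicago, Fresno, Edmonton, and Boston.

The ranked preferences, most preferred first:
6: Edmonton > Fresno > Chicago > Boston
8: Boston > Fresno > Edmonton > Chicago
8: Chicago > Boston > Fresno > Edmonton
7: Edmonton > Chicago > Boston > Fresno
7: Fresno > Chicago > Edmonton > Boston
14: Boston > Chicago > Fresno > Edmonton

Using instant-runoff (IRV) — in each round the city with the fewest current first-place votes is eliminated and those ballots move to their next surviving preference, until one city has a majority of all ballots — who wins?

Chicago

Round 1: Chicago 8, Fresno 7, Edmonton 13, Boston 22. Fresno eliminated.
Round 2: Chicago 15, Edmonton 13, Boston 22. Edmonton eliminated.
Round 3: Chicago 28, Boston 22. Chicago has a majority (≥26).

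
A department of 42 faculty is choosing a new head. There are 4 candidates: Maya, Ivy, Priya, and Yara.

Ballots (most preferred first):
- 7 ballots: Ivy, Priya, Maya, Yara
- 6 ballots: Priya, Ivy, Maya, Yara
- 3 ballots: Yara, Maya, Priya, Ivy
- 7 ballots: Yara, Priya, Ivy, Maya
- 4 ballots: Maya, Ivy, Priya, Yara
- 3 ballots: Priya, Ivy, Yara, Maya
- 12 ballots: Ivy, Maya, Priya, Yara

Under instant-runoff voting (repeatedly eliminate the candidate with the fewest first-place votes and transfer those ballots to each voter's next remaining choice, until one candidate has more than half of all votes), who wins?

Round 1: Maya 4, Ivy 19, Priya 9, Yara 10. Maya eliminated.
Round 2: Ivy 23, Priya 9, Yara 10. Ivy has a majority (≥22).

Ivy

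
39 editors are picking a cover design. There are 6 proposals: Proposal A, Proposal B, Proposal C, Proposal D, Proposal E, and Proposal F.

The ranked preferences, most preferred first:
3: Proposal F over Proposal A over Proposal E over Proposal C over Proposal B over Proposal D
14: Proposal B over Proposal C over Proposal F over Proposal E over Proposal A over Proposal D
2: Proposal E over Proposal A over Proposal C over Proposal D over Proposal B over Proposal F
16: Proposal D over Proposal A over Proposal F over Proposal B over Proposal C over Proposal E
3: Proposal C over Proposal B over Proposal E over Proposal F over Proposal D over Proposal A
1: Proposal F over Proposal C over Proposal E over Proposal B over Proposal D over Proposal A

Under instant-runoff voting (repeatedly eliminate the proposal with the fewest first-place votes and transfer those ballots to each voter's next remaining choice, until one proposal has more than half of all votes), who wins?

Round 1: Proposal A 0, Proposal B 14, Proposal C 3, Proposal D 16, Proposal E 2, Proposal F 4. Proposal A eliminated.
Round 2: Proposal B 14, Proposal C 3, Proposal D 16, Proposal E 2, Proposal F 4. Proposal E eliminated.
Round 3: Proposal B 14, Proposal C 5, Proposal D 16, Proposal F 4. Proposal F eliminated.
Round 4: Proposal B 14, Proposal C 9, Proposal D 16. Proposal C eliminated.
Round 5: Proposal B 21, Proposal D 18. Proposal B has a majority (≥20).

Proposal B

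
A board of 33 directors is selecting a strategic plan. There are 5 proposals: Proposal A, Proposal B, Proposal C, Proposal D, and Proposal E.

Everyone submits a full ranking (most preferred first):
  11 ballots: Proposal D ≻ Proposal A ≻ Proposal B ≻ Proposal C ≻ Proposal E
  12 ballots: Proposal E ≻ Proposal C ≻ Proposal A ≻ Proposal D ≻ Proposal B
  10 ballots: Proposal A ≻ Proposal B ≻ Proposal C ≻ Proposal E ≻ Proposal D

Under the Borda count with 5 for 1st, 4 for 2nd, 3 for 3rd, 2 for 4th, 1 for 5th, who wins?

Proposal A: 11×4 + 12×3 + 10×5 = 130
Proposal B: 11×3 + 12×1 + 10×4 = 85
Proposal C: 11×2 + 12×4 + 10×3 = 100
Proposal D: 11×5 + 12×2 + 10×1 = 89
Proposal E: 11×1 + 12×5 + 10×2 = 91

Proposal A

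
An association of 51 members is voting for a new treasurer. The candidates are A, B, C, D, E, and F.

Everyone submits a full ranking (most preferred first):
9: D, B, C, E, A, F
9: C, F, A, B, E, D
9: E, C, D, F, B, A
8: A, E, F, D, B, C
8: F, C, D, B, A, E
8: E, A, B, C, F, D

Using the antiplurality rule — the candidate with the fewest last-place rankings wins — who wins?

Last-place votes: A 9, B 0, C 8, D 17, E 8, F 9.

B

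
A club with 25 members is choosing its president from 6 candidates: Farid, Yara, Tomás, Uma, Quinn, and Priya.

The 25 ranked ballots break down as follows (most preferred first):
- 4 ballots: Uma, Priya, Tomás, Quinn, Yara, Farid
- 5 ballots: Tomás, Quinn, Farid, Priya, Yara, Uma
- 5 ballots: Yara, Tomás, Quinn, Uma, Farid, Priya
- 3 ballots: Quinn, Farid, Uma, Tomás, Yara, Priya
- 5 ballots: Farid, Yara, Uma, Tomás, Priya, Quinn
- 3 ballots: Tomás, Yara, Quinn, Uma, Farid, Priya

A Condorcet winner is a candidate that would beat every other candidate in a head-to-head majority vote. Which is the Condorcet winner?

Tomás vs Farid: 17–8
Tomás vs Yara: 15–10
Tomás vs Uma: 13–12
Tomás vs Quinn: 22–3
Tomás vs Priya: 21–4
Tomás beats every other candidate.

Tomás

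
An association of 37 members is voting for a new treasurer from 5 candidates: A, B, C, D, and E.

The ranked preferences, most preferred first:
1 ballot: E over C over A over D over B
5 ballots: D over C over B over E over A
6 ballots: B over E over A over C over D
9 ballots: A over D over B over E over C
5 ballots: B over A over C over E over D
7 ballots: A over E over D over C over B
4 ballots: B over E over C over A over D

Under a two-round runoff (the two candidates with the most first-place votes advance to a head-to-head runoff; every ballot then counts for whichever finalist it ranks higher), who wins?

B

Round 1 first-place votes: A 16, B 15, C 0, D 5, E 1. A and B advance.
Runoff: A is ranked above B on 17 ballots, B above A on 20.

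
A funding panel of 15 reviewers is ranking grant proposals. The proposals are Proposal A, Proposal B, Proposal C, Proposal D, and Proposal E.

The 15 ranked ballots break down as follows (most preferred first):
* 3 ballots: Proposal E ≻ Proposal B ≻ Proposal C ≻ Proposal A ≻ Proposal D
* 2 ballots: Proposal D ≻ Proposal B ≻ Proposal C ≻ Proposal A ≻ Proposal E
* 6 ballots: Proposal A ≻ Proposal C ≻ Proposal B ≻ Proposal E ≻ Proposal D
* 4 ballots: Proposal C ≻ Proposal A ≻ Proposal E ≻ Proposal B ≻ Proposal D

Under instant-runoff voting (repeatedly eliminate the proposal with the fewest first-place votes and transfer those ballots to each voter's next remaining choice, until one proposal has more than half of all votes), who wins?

Proposal C

Round 1: Proposal A 6, Proposal B 0, Proposal C 4, Proposal D 2, Proposal E 3. Proposal B eliminated.
Round 2: Proposal A 6, Proposal C 4, Proposal D 2, Proposal E 3. Proposal D eliminated.
Round 3: Proposal A 6, Proposal C 6, Proposal E 3. Proposal E eliminated.
Round 4: Proposal A 6, Proposal C 9. Proposal C has a majority (≥8).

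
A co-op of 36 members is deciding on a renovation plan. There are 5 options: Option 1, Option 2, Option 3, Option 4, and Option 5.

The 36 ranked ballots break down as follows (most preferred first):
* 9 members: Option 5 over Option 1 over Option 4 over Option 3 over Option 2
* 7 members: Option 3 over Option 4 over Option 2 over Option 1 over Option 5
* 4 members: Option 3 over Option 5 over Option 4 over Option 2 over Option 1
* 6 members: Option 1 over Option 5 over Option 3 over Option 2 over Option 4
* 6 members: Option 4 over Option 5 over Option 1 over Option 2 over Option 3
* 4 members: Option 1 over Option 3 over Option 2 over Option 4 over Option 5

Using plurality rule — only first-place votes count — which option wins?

Option 3

First-place votes: Option 1 10, Option 2 0, Option 3 11, Option 4 6, Option 5 9.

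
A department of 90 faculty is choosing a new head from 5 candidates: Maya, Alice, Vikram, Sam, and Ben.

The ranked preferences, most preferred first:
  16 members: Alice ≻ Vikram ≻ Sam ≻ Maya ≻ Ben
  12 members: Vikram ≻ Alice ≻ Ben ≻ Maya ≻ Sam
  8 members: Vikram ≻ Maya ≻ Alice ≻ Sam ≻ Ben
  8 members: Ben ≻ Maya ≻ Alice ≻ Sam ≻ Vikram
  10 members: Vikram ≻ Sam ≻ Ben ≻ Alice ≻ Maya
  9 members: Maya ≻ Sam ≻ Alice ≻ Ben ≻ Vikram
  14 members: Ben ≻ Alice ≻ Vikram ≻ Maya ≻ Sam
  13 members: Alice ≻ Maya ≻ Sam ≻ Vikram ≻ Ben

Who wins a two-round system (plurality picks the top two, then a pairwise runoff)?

Round 1 first-place votes: Maya 9, Alice 29, Vikram 30, Sam 0, Ben 22. Vikram and Alice advance.
Runoff: Vikram is ranked above Alice on 30 ballots, Alice above Vikram on 60.

Alice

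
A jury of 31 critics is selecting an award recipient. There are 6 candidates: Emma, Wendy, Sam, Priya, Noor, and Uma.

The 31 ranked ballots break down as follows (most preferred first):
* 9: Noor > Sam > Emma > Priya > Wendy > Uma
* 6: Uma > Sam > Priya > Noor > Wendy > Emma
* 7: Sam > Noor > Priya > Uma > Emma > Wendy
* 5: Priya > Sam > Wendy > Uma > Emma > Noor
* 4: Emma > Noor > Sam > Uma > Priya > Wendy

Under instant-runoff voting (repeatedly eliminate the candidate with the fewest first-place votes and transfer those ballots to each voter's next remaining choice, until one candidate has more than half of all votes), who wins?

Round 1: Emma 4, Wendy 0, Sam 7, Priya 5, Noor 9, Uma 6. Wendy eliminated.
Round 2: Emma 4, Sam 7, Priya 5, Noor 9, Uma 6. Emma eliminated.
Round 3: Sam 7, Priya 5, Noor 13, Uma 6. Priya eliminated.
Round 4: Sam 12, Noor 13, Uma 6. Uma eliminated.
Round 5: Sam 18, Noor 13. Sam has a majority (≥16).

Sam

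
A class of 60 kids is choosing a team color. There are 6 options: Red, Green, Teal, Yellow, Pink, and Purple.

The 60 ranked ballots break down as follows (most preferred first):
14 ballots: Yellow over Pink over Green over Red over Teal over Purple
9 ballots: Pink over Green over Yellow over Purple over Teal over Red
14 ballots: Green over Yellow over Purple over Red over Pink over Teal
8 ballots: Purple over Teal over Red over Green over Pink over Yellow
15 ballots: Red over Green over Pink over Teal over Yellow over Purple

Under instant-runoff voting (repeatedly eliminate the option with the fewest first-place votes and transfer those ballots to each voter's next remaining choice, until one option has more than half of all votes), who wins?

Green

Round 1: Red 15, Green 14, Teal 0, Yellow 14, Pink 9, Purple 8. Teal eliminated.
Round 2: Red 15, Green 14, Yellow 14, Pink 9, Purple 8. Purple eliminated.
Round 3: Red 23, Green 14, Yellow 14, Pink 9. Pink eliminated.
Round 4: Red 23, Green 23, Yellow 14. Yellow eliminated.
Round 5: Red 23, Green 37. Green has a majority (≥31).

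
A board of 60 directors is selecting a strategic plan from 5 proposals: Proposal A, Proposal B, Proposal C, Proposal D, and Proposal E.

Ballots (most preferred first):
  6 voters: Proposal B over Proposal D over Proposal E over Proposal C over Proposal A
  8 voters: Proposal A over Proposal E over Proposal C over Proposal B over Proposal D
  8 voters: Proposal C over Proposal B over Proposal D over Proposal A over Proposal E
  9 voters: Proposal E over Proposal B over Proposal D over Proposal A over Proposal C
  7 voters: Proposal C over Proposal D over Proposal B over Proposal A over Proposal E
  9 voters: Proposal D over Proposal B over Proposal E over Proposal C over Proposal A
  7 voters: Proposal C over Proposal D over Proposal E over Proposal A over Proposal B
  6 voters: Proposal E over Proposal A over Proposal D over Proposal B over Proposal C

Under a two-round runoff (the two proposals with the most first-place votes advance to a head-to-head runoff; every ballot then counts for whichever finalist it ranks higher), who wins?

Round 1 first-place votes: Proposal A 8, Proposal B 6, Proposal C 22, Proposal D 9, Proposal E 15. Proposal C and Proposal E advance.
Runoff: Proposal C is ranked above Proposal E on 22 ballots, Proposal E above Proposal C on 38.

Proposal E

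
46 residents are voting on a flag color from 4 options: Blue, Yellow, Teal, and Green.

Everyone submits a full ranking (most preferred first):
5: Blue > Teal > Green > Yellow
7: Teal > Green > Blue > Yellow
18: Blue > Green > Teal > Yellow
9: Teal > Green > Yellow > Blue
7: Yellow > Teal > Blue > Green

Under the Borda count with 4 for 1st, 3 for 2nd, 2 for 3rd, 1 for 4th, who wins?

Teal

Blue: 5×4 + 7×2 + 18×4 + 9×1 + 7×2 = 129
Yellow: 5×1 + 7×1 + 18×1 + 9×2 + 7×4 = 76
Teal: 5×3 + 7×4 + 18×2 + 9×4 + 7×3 = 136
Green: 5×2 + 7×3 + 18×3 + 9×3 + 7×1 = 119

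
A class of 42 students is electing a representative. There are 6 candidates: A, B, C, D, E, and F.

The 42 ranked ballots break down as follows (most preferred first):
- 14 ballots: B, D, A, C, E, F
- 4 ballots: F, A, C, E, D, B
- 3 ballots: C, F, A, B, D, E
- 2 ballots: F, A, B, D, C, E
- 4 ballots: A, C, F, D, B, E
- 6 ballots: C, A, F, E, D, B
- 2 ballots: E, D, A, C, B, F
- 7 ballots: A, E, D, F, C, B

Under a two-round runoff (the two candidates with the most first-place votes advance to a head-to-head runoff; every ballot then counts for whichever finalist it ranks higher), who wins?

Round 1 first-place votes: A 11, B 14, C 9, D 0, E 2, F 6. B and A advance.
Runoff: B is ranked above A on 14 ballots, A above B on 28.

A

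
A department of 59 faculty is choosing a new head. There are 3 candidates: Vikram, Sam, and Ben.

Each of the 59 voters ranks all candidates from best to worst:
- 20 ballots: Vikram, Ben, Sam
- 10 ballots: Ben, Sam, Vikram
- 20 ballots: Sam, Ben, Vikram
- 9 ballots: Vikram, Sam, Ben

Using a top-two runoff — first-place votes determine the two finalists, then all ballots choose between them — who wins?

Round 1 first-place votes: Vikram 29, Sam 20, Ben 10. Vikram and Sam advance.
Runoff: Vikram is ranked above Sam on 29 ballots, Sam above Vikram on 30.

Sam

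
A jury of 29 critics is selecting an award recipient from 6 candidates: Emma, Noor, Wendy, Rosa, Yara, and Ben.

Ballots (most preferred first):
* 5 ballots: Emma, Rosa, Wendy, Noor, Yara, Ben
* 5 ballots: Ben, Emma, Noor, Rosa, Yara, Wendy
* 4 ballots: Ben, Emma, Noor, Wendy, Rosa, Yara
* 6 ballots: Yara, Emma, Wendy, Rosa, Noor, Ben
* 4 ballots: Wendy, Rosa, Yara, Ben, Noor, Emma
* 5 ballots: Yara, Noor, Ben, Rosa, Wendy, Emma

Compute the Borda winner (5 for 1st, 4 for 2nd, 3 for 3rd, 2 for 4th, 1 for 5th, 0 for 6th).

Emma: 5×5 + 5×4 + 4×4 + 6×4 + 4×0 + 5×0 = 85
Noor: 5×2 + 5×3 + 4×3 + 6×1 + 4×1 + 5×4 = 67
Wendy: 5×3 + 5×0 + 4×2 + 6×3 + 4×5 + 5×1 = 66
Rosa: 5×4 + 5×2 + 4×1 + 6×2 + 4×4 + 5×2 = 72
Yara: 5×1 + 5×1 + 4×0 + 6×5 + 4×3 + 5×5 = 77
Ben: 5×0 + 5×5 + 4×5 + 6×0 + 4×2 + 5×3 = 68

Emma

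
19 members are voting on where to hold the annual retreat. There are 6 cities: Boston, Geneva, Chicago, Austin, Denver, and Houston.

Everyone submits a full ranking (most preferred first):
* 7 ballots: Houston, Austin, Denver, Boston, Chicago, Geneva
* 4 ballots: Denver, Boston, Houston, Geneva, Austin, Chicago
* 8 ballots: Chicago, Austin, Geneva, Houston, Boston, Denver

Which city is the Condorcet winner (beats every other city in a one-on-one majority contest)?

Houston vs Boston: 15–4
Houston vs Geneva: 11–8
Houston vs Chicago: 11–8
Houston vs Austin: 11–8
Houston vs Denver: 15–4
Houston beats every other city.

Houston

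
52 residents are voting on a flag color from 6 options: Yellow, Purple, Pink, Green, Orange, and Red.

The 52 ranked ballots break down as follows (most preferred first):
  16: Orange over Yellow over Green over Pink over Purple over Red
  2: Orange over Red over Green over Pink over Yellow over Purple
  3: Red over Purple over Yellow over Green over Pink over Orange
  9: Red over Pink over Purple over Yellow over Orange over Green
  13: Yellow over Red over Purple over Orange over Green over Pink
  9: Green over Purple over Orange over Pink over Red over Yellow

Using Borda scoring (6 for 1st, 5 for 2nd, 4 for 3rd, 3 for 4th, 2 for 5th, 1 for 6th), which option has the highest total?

Yellow

Yellow: 16×5 + 2×2 + 3×4 + 9×3 + 13×6 + 9×1 = 210
Purple: 16×2 + 2×1 + 3×5 + 9×4 + 13×4 + 9×5 = 182
Pink: 16×3 + 2×3 + 3×2 + 9×5 + 13×1 + 9×3 = 145
Green: 16×4 + 2×4 + 3×3 + 9×1 + 13×2 + 9×6 = 170
Orange: 16×6 + 2×6 + 3×1 + 9×2 + 13×3 + 9×4 = 204
Red: 16×1 + 2×5 + 3×6 + 9×6 + 13×5 + 9×2 = 181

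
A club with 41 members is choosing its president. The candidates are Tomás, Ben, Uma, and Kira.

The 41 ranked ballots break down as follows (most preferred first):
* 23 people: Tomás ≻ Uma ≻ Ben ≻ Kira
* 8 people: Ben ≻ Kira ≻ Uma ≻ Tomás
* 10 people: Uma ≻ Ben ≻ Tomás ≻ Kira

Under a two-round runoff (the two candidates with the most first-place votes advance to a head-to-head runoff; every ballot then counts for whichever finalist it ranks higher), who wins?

Tomás

Round 1 first-place votes: Tomás 23, Ben 8, Uma 10, Kira 0. Tomás and Uma advance.
Runoff: Tomás is ranked above Uma on 23 ballots, Uma above Tomás on 18.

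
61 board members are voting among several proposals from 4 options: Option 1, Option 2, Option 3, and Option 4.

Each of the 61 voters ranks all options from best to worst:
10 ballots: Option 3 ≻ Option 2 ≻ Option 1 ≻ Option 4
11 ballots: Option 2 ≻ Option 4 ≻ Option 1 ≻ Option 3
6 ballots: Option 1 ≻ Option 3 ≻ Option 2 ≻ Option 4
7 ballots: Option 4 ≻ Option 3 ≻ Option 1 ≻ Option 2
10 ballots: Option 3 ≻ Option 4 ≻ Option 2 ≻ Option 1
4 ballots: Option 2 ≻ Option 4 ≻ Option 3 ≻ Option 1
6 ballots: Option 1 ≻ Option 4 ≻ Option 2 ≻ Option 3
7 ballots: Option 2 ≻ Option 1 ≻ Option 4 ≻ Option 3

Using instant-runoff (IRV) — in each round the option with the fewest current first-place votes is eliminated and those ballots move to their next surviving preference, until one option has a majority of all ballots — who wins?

Round 1: Option 1 12, Option 2 22, Option 3 20, Option 4 7. Option 4 eliminated.
Round 2: Option 1 12, Option 2 22, Option 3 27. Option 1 eliminated.
Round 3: Option 2 28, Option 3 33. Option 3 has a majority (≥31).

Option 3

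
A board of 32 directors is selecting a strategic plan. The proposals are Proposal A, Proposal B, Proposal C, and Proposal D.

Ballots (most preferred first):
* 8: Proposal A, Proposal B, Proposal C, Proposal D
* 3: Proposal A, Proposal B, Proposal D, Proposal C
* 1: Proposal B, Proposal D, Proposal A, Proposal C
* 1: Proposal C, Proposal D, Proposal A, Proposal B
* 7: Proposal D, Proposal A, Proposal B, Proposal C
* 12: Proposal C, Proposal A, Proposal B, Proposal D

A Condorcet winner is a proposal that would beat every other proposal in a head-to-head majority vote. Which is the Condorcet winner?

Proposal A vs Proposal B: 31–1
Proposal A vs Proposal C: 19–13
Proposal A vs Proposal D: 23–9
Proposal A beats every other proposal.

Proposal A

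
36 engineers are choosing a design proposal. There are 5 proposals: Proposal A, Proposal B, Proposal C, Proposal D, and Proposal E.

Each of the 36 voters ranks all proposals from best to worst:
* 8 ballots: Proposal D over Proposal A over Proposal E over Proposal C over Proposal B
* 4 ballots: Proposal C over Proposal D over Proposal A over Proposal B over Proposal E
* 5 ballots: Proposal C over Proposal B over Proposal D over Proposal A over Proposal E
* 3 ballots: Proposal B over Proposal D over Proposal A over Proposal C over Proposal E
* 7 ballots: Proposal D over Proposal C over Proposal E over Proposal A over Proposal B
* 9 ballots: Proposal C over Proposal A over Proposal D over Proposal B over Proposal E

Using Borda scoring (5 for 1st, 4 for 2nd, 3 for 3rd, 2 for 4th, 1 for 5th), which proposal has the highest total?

Proposal A: 8×4 + 4×3 + 5×2 + 3×3 + 7×2 + 9×4 = 113
Proposal B: 8×1 + 4×2 + 5×4 + 3×5 + 7×1 + 9×2 = 76
Proposal C: 8×2 + 4×5 + 5×5 + 3×2 + 7×4 + 9×5 = 140
Proposal D: 8×5 + 4×4 + 5×3 + 3×4 + 7×5 + 9×3 = 145
Proposal E: 8×3 + 4×1 + 5×1 + 3×1 + 7×3 + 9×1 = 66

Proposal D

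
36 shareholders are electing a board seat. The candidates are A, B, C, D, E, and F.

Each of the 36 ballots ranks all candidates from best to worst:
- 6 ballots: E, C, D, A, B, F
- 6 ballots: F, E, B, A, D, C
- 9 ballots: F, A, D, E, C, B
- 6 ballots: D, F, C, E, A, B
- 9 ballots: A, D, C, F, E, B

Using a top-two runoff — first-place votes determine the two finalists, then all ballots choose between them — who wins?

F

Round 1 first-place votes: A 9, B 0, C 0, D 6, E 6, F 15. F and A advance.
Runoff: F is ranked above A on 21 ballots, A above F on 15.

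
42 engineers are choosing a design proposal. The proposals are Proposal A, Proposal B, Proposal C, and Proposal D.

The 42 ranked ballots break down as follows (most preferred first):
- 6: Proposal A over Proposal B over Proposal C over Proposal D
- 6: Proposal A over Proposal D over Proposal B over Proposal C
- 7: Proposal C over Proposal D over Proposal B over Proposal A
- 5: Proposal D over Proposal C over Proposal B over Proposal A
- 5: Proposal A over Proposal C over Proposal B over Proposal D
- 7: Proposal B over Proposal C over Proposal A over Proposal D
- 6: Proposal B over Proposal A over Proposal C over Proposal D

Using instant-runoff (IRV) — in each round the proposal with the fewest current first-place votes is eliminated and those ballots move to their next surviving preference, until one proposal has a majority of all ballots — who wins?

Proposal B

Round 1: Proposal A 17, Proposal B 13, Proposal C 7, Proposal D 5. Proposal D eliminated.
Round 2: Proposal A 17, Proposal B 13, Proposal C 12. Proposal C eliminated.
Round 3: Proposal A 17, Proposal B 25. Proposal B has a majority (≥22).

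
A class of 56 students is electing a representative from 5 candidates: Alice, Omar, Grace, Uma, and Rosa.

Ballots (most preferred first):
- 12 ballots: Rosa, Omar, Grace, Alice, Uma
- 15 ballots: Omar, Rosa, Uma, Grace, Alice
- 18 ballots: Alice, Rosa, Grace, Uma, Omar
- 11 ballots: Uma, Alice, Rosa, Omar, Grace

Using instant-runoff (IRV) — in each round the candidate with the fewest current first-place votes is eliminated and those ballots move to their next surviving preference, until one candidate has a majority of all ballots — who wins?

Round 1: Alice 18, Omar 15, Grace 0, Uma 11, Rosa 12. Grace eliminated.
Round 2: Alice 18, Omar 15, Uma 11, Rosa 12. Uma eliminated.
Round 3: Alice 29, Omar 15, Rosa 12. Alice has a majority (≥29).

Alice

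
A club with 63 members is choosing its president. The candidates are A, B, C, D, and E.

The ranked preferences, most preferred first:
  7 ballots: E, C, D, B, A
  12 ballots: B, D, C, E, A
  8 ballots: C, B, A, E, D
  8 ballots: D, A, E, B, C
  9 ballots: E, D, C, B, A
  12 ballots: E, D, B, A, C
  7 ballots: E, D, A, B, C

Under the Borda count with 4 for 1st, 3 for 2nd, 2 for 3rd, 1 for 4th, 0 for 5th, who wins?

E

A: 7×0 + 12×0 + 8×2 + 8×3 + 9×0 + 12×1 + 7×2 = 66
B: 7×1 + 12×4 + 8×3 + 8×1 + 9×1 + 12×2 + 7×1 = 127
C: 7×3 + 12×2 + 8×4 + 8×0 + 9×2 + 12×0 + 7×0 = 95
D: 7×2 + 12×3 + 8×0 + 8×4 + 9×3 + 12×3 + 7×3 = 166
E: 7×4 + 12×1 + 8×1 + 8×2 + 9×4 + 12×4 + 7×4 = 176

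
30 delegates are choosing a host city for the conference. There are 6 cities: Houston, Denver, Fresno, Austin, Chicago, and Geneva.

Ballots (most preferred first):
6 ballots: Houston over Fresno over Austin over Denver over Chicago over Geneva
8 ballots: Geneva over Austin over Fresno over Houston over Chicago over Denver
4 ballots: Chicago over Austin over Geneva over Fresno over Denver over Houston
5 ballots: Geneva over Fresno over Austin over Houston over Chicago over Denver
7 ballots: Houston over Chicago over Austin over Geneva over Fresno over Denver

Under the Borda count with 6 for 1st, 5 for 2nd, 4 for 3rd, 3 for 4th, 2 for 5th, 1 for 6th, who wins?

Austin

Houston: 6×6 + 8×3 + 4×1 + 5×3 + 7×6 = 121
Denver: 6×3 + 8×1 + 4×2 + 5×1 + 7×1 = 46
Fresno: 6×5 + 8×4 + 4×3 + 5×5 + 7×2 = 113
Austin: 6×4 + 8×5 + 4×5 + 5×4 + 7×4 = 132
Chicago: 6×2 + 8×2 + 4×6 + 5×2 + 7×5 = 97
Geneva: 6×1 + 8×6 + 4×4 + 5×6 + 7×3 = 121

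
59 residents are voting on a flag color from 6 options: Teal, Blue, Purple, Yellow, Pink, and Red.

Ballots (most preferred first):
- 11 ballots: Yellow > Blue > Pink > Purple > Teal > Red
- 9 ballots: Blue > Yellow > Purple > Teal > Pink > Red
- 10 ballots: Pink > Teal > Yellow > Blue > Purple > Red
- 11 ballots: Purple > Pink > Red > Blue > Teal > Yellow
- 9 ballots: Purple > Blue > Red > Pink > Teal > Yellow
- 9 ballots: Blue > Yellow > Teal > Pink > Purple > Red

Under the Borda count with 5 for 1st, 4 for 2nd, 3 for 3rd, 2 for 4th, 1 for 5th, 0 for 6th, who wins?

Blue

Teal: 11×1 + 9×2 + 10×4 + 11×1 + 9×1 + 9×3 = 116
Blue: 11×4 + 9×5 + 10×2 + 11×2 + 9×4 + 9×5 = 212
Purple: 11×2 + 9×3 + 10×1 + 11×5 + 9×5 + 9×1 = 168
Yellow: 11×5 + 9×4 + 10×3 + 11×0 + 9×0 + 9×4 = 157
Pink: 11×3 + 9×1 + 10×5 + 11×4 + 9×2 + 9×2 = 172
Red: 11×0 + 9×0 + 10×0 + 11×3 + 9×3 + 9×0 = 60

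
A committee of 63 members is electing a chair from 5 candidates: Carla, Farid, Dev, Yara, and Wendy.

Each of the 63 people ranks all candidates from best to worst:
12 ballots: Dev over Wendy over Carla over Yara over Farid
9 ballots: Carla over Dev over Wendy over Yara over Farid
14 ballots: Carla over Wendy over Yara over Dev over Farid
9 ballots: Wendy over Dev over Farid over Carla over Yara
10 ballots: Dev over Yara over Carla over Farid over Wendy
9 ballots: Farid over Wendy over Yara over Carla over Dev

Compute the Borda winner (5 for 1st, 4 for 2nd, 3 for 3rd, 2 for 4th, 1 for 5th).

Wendy

Carla: 12×3 + 9×5 + 14×5 + 9×2 + 10×3 + 9×2 = 217
Farid: 12×1 + 9×1 + 14×1 + 9×3 + 10×2 + 9×5 = 127
Dev: 12×5 + 9×4 + 14×2 + 9×4 + 10×5 + 9×1 = 219
Yara: 12×2 + 9×2 + 14×3 + 9×1 + 10×4 + 9×3 = 160
Wendy: 12×4 + 9×3 + 14×4 + 9×5 + 10×1 + 9×4 = 222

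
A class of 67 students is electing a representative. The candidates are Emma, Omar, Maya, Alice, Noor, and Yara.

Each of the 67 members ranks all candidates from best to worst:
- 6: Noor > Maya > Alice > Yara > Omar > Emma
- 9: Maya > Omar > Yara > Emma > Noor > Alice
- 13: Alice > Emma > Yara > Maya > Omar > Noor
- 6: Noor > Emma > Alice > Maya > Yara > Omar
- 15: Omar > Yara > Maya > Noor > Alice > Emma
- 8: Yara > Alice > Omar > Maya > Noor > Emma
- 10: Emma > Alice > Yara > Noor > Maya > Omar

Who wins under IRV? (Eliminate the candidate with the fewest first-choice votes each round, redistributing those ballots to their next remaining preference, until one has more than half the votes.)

Alice

Round 1: Emma 10, Omar 15, Maya 9, Alice 13, Noor 12, Yara 8. Yara eliminated.
Round 2: Emma 10, Omar 15, Maya 9, Alice 21, Noor 12. Maya eliminated.
Round 3: Emma 10, Omar 24, Alice 21, Noor 12. Emma eliminated.
Round 4: Omar 24, Alice 31, Noor 12. Noor eliminated.
Round 5: Omar 24, Alice 43. Alice has a majority (≥34).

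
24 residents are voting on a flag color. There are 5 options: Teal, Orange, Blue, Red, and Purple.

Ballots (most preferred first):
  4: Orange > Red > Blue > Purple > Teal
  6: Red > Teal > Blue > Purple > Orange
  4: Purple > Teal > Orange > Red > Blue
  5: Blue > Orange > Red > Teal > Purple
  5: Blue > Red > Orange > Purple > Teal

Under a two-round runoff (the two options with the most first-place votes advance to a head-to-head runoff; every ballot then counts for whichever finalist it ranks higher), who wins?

Round 1 first-place votes: Teal 0, Orange 4, Blue 10, Red 6, Purple 4. Blue and Red advance.
Runoff: Blue is ranked above Red on 10 ballots, Red above Blue on 14.

Red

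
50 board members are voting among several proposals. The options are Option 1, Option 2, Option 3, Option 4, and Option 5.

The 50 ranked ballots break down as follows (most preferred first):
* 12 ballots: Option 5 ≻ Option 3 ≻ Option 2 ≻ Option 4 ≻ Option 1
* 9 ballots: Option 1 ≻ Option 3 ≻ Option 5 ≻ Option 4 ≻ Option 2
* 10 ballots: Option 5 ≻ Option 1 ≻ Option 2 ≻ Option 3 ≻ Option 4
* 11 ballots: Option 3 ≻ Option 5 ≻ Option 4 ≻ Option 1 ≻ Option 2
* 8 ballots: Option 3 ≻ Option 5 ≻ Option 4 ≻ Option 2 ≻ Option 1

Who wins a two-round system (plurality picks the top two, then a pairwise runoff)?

Round 1 first-place votes: Option 1 9, Option 2 0, Option 3 19, Option 4 0, Option 5 22. Option 5 and Option 3 advance.
Runoff: Option 5 is ranked above Option 3 on 22 ballots, Option 3 above Option 5 on 28.

Option 3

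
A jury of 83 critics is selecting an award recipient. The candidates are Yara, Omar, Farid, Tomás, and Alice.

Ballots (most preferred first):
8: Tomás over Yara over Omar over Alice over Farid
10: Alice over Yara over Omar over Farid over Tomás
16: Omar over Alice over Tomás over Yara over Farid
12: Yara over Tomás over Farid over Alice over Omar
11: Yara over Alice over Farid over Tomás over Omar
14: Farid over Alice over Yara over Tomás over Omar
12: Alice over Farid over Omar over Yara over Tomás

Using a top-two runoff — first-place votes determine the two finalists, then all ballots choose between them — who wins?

Round 1 first-place votes: Yara 23, Omar 16, Farid 14, Tomás 8, Alice 22. Yara and Alice advance.
Runoff: Yara is ranked above Alice on 31 ballots, Alice above Yara on 52.

Alice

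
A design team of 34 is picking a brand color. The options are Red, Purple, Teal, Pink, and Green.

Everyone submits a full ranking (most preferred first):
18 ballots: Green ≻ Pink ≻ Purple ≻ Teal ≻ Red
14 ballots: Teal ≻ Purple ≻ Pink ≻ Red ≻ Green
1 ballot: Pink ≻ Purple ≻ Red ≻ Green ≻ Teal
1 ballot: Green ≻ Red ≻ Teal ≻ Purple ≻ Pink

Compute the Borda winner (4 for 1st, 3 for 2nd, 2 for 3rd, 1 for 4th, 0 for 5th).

Red: 18×0 + 14×1 + 1×2 + 1×3 = 19
Purple: 18×2 + 14×3 + 1×3 + 1×1 = 82
Teal: 18×1 + 14×4 + 1×0 + 1×2 = 76
Pink: 18×3 + 14×2 + 1×4 + 1×0 = 86
Green: 18×4 + 14×0 + 1×1 + 1×4 = 77

Pink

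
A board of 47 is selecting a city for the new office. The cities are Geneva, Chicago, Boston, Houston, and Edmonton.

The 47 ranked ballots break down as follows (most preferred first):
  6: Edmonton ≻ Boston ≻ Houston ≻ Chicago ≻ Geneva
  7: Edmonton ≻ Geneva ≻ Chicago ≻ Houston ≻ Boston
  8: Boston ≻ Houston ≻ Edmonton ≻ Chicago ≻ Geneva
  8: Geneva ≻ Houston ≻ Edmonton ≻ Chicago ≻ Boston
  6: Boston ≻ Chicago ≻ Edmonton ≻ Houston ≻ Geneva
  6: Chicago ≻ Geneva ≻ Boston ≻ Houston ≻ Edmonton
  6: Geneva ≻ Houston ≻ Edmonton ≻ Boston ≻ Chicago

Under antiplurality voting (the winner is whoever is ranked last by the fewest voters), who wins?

Houston

Last-place votes: Geneva 20, Chicago 6, Boston 15, Houston 0, Edmonton 6.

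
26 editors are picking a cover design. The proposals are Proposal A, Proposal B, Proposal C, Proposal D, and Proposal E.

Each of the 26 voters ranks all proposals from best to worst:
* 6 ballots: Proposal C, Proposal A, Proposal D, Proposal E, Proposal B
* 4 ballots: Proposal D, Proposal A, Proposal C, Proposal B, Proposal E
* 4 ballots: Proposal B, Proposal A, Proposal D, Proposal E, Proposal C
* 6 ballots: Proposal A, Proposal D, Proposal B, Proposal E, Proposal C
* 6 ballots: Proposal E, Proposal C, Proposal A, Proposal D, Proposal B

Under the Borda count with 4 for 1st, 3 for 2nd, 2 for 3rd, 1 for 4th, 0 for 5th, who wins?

Proposal A

Proposal A: 6×3 + 4×3 + 4×3 + 6×4 + 6×2 = 78
Proposal B: 6×0 + 4×1 + 4×4 + 6×2 + 6×0 = 32
Proposal C: 6×4 + 4×2 + 4×0 + 6×0 + 6×3 = 50
Proposal D: 6×2 + 4×4 + 4×2 + 6×3 + 6×1 = 60
Proposal E: 6×1 + 4×0 + 4×1 + 6×1 + 6×4 = 40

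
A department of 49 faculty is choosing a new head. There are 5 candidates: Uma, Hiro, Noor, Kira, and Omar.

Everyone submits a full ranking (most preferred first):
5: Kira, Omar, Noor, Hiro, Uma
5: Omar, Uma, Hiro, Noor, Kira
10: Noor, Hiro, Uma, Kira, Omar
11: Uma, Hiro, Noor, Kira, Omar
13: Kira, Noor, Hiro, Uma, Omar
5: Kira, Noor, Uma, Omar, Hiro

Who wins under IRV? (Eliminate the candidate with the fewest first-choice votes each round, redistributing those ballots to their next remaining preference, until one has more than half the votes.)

Uma

Round 1: Uma 11, Hiro 0, Noor 10, Kira 23, Omar 5. Hiro eliminated.
Round 2: Uma 11, Noor 10, Kira 23, Omar 5. Omar eliminated.
Round 3: Uma 16, Noor 10, Kira 23. Noor eliminated.
Round 4: Uma 26, Kira 23. Uma has a majority (≥25).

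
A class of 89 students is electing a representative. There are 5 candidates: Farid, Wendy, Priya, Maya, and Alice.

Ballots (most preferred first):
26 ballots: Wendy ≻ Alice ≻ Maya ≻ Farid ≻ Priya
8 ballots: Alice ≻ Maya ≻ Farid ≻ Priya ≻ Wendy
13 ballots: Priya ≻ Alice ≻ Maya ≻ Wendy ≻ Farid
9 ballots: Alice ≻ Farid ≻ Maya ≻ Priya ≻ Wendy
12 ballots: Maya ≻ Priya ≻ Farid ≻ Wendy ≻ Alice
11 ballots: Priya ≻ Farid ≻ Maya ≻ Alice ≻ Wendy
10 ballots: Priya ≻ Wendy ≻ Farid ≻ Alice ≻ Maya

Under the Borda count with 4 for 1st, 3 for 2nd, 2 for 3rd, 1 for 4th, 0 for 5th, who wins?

Farid: 26×1 + 8×2 + 13×0 + 9×3 + 12×2 + 11×3 + 10×2 = 146
Wendy: 26×4 + 8×0 + 13×1 + 9×0 + 12×1 + 11×0 + 10×3 = 159
Priya: 26×0 + 8×1 + 13×4 + 9×1 + 12×3 + 11×4 + 10×4 = 189
Maya: 26×2 + 8×3 + 13×2 + 9×2 + 12×4 + 11×2 + 10×0 = 190
Alice: 26×3 + 8×4 + 13×3 + 9×4 + 12×0 + 11×1 + 10×1 = 206

Alice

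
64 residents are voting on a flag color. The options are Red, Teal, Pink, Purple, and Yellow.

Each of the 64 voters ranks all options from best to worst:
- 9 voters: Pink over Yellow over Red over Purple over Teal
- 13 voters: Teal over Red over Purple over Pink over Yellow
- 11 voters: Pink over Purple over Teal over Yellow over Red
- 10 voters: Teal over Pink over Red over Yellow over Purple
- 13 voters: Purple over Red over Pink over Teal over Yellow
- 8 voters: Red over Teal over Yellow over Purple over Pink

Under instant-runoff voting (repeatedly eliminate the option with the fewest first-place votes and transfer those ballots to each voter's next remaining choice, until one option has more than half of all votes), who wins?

Pink

Round 1: Red 8, Teal 23, Pink 20, Purple 13, Yellow 0. Yellow eliminated.
Round 2: Red 8, Teal 23, Pink 20, Purple 13. Red eliminated.
Round 3: Teal 31, Pink 20, Purple 13. Purple eliminated.
Round 4: Teal 31, Pink 33. Pink has a majority (≥33).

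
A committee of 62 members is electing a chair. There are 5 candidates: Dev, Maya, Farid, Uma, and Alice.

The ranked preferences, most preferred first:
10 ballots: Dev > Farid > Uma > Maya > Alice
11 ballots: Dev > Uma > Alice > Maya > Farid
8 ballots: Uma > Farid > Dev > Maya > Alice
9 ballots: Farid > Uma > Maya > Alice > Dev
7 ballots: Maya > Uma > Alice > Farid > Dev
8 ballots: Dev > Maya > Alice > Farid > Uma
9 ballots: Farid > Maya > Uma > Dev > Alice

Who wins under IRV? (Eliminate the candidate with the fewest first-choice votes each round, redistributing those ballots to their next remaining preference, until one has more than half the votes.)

Round 1: Dev 29, Maya 7, Farid 18, Uma 8, Alice 0. Alice eliminated.
Round 2: Dev 29, Maya 7, Farid 18, Uma 8. Maya eliminated.
Round 3: Dev 29, Farid 18, Uma 15. Uma eliminated.
Round 4: Dev 29, Farid 33. Farid has a majority (≥32).

Farid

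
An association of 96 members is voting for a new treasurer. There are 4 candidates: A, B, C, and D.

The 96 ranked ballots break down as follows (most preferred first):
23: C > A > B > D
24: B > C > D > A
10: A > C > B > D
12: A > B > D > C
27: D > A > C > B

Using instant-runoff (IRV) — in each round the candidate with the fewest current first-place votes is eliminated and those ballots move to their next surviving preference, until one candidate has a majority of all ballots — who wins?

Round 1: A 22, B 24, C 23, D 27. A eliminated.
Round 2: B 36, C 33, D 27. D eliminated.
Round 3: B 36, C 60. C has a majority (≥49).

C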